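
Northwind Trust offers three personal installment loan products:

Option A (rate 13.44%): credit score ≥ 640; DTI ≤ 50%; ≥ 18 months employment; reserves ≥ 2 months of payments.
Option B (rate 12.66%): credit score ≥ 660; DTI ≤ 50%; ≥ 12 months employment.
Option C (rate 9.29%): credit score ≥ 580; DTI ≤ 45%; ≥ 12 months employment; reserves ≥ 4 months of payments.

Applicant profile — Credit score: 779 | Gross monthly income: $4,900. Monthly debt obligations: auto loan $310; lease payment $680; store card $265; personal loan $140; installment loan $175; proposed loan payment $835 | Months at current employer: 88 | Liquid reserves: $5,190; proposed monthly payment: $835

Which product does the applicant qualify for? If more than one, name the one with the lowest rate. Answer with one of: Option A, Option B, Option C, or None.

Total debts = (310 + 680 + 265 + 140 + 175 + 835) = 2,405; DTI = 2,405/4,900 = 49.1%.
Reserves = 5,190/835 = 6.2 months.
Option A: score 779 ≥ 640; DTI 49.1% ≤ 50%; employment 88 ≥ 18 mo; reserves 6.2 ≥ 2 mo → qualifies.
Option B: score 779 ≥ 660; DTI 49.1% ≤ 50%; employment 88 ≥ 12 mo → qualifies.
Option C: score 779 ≥ 580; DTI 49.1% > 45%; employment 88 ≥ 12 mo; reserves 6.2 ≥ 4 mo → does not qualify.
Qualifying: Option A, Option B. Lowest rate is 12.66% → Option B.

Option B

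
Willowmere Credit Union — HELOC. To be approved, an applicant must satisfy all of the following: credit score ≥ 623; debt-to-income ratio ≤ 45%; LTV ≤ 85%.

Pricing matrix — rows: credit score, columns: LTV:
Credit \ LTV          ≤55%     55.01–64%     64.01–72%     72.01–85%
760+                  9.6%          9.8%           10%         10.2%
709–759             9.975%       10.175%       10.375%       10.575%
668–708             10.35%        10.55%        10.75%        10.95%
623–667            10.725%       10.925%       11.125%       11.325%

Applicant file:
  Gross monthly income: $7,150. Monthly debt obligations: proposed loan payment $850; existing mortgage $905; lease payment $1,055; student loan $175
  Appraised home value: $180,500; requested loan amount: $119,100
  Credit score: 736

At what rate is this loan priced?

Credit score 736 ≥ 623; Total monthly debts = (850 + 905 + 1,055 + 175) = 2,985. DTI = 2,985/7,150 = 41.7% ≤ 45%
LTV = 119,100/180,500 = 66% ≤ 85%
Credit 736 → row 709–759; LTV 66% → column 64.01–72%. Grid cell → 10.375%.

10.375%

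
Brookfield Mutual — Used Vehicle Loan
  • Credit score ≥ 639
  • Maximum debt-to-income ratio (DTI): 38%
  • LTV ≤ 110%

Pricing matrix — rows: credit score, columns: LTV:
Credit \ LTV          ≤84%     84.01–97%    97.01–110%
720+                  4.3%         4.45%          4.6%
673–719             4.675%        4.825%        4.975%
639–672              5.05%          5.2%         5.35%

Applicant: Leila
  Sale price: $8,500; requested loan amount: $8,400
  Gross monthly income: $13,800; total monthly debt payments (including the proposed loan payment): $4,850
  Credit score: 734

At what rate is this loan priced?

Credit score 734 ≥ 639; Debt-to-income = 4,850/13,800 = 35.1% — meets 38% limit
LTV = 8,400/8,500 = 98.8% ≤ 110%
Credit 734 → row 720+; LTV 98.8% → column 97.01–110%. Grid cell → 4.6%.

4.6%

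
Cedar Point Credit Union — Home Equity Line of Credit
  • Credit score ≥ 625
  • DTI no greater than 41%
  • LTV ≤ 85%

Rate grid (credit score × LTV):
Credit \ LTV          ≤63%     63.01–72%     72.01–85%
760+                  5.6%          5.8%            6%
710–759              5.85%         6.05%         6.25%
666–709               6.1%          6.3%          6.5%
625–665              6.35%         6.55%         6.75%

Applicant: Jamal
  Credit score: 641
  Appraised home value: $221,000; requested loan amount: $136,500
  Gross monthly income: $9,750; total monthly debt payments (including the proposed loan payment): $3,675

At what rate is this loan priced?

Credit score 641 ≥ 625; DTI: 3,675 ÷ 9,750 = 37.7%, within the 41% cap
Loan-to-value = 136,500/221,000 = 61.8% — pass (85% max)
Score 641 is in the 625–665 band; LTV 61.8% is in the ≤63% band → 6.35%.

6.35%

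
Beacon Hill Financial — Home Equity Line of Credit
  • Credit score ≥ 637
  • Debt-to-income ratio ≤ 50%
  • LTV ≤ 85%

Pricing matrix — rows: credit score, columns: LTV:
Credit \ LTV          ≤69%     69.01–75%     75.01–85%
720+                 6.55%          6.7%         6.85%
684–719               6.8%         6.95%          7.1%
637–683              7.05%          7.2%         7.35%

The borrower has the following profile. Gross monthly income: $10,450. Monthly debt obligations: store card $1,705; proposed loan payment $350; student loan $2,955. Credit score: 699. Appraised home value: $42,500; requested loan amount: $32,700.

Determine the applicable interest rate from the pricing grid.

7.1%

Credit score 699 ≥ 637; Total monthly debts = (1,705 + 350 + 2,955) = 5,010. DTI: 5,010 ÷ 10,450 = 47.9%, within the 50% cap
Loan-to-value = 32,700/42,500 = 76.9% — pass (85% max)
Credit 699 → row 684–719; LTV 76.9% → column 75.01–85%. Grid cell → 7.1%.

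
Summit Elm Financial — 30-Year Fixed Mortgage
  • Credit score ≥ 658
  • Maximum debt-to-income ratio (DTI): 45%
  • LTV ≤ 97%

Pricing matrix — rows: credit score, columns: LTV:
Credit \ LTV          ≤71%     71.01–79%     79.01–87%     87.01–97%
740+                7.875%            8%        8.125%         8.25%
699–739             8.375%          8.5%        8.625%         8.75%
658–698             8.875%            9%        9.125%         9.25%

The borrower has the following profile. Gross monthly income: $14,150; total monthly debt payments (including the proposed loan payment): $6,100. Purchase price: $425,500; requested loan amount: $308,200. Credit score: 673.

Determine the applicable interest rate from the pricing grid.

Credit score 673 ≥ 658; DTI = 6,100/14,150 = 43.1% ≤ 45%
LTV: 308,200 ÷ 425,500 = 72.4%, within 97% cap
Credit 673 → row 658–698; LTV 72.4% → column 71.01–79%. Grid cell → 9%.

9%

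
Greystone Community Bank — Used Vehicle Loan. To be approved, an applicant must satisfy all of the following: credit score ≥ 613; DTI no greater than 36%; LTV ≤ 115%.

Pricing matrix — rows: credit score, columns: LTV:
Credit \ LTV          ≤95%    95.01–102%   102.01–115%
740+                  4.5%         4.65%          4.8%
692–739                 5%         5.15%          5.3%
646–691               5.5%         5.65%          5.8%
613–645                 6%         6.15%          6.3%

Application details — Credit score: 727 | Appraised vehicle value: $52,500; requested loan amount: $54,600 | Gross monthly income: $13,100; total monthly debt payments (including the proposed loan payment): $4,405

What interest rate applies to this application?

Credit score 727 ≥ 613; DTI: 4,405 ÷ 13,100 = 33.6%, within the 36% cap
Loan-to-value = 54,600/52,500 = 104% — pass (115% max)
Row: 727 falls in 692–739. Column: 104% falls in 102.01–115%. Rate = 5.3%.

5.3%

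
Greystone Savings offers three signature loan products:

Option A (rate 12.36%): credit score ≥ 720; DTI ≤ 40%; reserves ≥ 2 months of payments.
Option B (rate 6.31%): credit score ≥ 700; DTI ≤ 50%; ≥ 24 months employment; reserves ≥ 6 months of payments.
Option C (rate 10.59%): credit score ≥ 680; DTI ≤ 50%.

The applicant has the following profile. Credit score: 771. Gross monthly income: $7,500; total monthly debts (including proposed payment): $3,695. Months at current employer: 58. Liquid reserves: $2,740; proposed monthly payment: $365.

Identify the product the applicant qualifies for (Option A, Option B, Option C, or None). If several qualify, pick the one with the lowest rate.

Option B

DTI = 3,695/7,500 = 49.3%.
Reserves = 2,740/365 = 7.5 months.
Option A: score 771 ≥ 720; DTI 49.3% > 40%; reserves 7.5 ≥ 2 mo → does not qualify.
Option B: score 771 ≥ 700; DTI 49.3% ≤ 50%; employment 58 ≥ 24 mo; reserves 7.5 ≥ 6 mo → qualifies.
Option C: score 771 ≥ 680; DTI 49.3% ≤ 50% → qualifies.
Qualifying: Option B, Option C. Lowest rate is 6.31% → Option B.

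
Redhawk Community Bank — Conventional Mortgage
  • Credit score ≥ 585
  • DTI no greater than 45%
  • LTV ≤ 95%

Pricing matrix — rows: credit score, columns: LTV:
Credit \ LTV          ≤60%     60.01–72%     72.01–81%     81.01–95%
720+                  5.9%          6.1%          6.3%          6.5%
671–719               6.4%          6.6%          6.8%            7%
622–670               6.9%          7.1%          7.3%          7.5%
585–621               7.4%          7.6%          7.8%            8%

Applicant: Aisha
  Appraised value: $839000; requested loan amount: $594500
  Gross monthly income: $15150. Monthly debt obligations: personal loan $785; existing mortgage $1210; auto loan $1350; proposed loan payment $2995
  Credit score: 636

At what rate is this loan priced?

7.1%

Credit score 636 ≥ 585; Total monthly debts = (785 + 1,210 + 1,350 + 2,995) = 6,340. DTI = 6,340/15,150 = 41.8% ≤ 45%
Loan-to-value = 594,500/839,000 = 70.9% — pass (95% max)
Row: 636 falls in 622–670. Column: 70.9% falls in 60.01–72%. Rate = 7.1%.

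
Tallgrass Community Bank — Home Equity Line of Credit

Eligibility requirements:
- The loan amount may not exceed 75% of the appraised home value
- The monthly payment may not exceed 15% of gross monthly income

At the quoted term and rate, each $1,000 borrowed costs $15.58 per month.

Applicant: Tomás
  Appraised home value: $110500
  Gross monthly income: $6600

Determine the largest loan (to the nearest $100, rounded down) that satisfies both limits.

$63,500

Payment cap: 15% × $6,600 = $990/month.
At $15.58 per $1,000, that supports 990/15.58 × 1,000 ≈ $63,543 → $63,500.
LTV cap: 75% × $110,500 = $82,875 → $82,800.
Binding constraint: payment-to-income.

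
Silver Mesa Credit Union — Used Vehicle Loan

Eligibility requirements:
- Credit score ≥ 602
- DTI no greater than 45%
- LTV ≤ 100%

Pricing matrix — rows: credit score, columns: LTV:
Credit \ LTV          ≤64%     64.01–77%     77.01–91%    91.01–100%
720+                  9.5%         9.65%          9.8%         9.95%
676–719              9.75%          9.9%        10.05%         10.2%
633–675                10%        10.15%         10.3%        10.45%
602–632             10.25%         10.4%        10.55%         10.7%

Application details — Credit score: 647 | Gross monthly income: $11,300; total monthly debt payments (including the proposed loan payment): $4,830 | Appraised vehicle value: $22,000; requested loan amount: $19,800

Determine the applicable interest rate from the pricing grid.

Credit score 647 ≥ 602; DTI: 4,830 ÷ 11,300 = 42.7%, within the 45% cap
Loan-to-value = 19,800/22,000 = 90% — pass (100% max)
Score 647 is in the 633–675 band; LTV 90% is in the 77.01–91% band → 10.3%.

10.3%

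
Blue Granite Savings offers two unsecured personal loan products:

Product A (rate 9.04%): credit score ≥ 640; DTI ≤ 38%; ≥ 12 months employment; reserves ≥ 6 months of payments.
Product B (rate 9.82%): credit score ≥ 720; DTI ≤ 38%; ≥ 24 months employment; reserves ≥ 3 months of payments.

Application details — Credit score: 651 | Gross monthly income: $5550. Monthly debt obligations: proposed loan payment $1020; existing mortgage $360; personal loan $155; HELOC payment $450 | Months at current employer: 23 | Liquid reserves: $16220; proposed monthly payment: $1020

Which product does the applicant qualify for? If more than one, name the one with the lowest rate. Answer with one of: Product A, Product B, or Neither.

Product A

Total debts = (1,020 + 360 + 155 + 450) = 1,985; DTI = 1,985/5,550 = 35.8%.
Reserves = 16,220/1,020 = 15.9 months.
Product A: score 651 ≥ 640; DTI 35.8% ≤ 38%; employment 23 ≥ 12 mo; reserves 15.9 ≥ 6 mo → qualifies.
Product B: score 651 < 720; DTI 35.8% ≤ 38%; employment 23 < 24 mo; reserves 15.9 ≥ 3 mo → does not qualify.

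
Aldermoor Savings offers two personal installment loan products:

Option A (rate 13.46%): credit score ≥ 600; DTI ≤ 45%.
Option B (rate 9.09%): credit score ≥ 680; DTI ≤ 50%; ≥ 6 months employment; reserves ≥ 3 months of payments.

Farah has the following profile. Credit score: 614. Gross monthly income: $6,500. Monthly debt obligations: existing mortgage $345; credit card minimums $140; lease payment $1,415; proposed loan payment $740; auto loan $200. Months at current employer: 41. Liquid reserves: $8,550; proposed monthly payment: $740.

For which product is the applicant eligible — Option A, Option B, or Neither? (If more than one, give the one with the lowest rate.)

Option A

Total debts = (345 + 140 + 1,415 + 740 + 200) = 2,840; DTI = 2,840/6,500 = 43.7%.
Reserves = 8,550/740 = 11.6 months.
Option A: score 614 ≥ 600; DTI 43.7% ≤ 45% → qualifies.
Option B: score 614 < 680; DTI 43.7% ≤ 50%; employment 41 ≥ 6 mo; reserves 11.6 ≥ 3 mo → does not qualify.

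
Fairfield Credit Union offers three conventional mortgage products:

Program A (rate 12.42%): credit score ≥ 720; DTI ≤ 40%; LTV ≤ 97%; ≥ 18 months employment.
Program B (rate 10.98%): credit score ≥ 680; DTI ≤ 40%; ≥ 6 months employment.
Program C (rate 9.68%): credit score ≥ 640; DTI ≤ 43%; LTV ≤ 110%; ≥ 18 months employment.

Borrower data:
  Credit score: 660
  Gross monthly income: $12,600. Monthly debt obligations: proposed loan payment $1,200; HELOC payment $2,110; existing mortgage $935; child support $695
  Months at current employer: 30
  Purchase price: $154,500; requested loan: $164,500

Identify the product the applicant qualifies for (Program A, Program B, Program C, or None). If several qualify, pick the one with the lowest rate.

Total debts = (1,200 + 2,110 + 935 + 695) = 4,940; DTI = 4,940/12,600 = 39.2%.
LTV = 164,500/154,500 = 106.5%.
Program A: score 660 < 720; DTI 39.2% ≤ 40%; LTV 106.5% > 97%; employment 30 ≥ 18 mo → does not qualify.
Program B: score 660 < 680; DTI 39.2% ≤ 40%; employment 30 ≥ 6 mo → does not qualify.
Program C: score 660 ≥ 640; DTI 39.2% ≤ 43%; LTV 106.5% ≤ 110%; employment 30 ≥ 18 mo → qualifies.

Program C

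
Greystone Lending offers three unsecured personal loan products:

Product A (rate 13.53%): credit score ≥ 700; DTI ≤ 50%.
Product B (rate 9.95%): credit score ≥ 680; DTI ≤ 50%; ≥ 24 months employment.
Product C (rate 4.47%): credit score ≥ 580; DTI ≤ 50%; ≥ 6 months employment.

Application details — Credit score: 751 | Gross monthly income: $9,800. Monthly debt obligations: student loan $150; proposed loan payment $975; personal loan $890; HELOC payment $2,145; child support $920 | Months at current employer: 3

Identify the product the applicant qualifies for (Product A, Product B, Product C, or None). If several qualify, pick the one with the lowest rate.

Total debts = (150 + 975 + 890 + 2,145 + 920) = 5,080; DTI = 5,080/9,800 = 51.8%.
Product A: score 751 ≥ 700; DTI 51.8% > 50% → does not qualify.
Product B: score 751 ≥ 680; DTI 51.8% > 50%; employment 3 < 24 mo → does not qualify.
Product C: score 751 ≥ 580; DTI 51.8% > 50%; employment 3 < 6 mo → does not qualify.

None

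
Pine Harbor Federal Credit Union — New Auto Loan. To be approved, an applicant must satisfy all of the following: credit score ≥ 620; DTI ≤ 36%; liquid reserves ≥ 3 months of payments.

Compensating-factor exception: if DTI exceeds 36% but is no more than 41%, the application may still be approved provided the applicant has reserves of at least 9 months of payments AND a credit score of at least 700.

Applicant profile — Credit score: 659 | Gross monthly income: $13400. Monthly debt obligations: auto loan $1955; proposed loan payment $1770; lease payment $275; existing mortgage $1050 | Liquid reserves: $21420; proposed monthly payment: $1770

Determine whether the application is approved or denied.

Credit score 659 ≥ 620 (meets base)
Total debts = (1,955 + 1,770 + 275 + 1,050) = 5,050. DTI = 5,050/13,400 = 37.7% > 36% — standard DTI limit exceeded.
Liquid reserves cover 21,420/1,770 = 12.1 months — ≥ 3 required
37.7% falls in the override range (36%–41%), so the compensating-factor test applies.
Reserves 12.1 ≥ 9 months; credit score 659 < 700.
Override conditions not both satisfied; exception does not apply.

Denied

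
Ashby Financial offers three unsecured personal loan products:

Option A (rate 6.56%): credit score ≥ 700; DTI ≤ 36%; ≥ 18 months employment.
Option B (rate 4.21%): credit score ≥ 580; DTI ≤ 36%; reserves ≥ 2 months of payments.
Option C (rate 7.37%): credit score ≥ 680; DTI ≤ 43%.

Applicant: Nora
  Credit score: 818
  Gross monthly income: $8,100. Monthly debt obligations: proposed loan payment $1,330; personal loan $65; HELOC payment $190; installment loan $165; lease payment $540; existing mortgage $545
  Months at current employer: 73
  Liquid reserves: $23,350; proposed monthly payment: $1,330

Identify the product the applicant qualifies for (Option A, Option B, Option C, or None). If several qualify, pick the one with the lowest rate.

Total debts = (1,330 + 65 + 190 + 165 + 540 + 545) = 2,835; DTI = 2,835/8,100 = 35%.
Reserves = 23,350/1,330 = 17.6 months.
Option A: score 818 ≥ 700; DTI 35% ≤ 36%; employment 73 ≥ 18 mo → qualifies.
Option B: score 818 ≥ 580; DTI 35% ≤ 36%; reserves 17.6 ≥ 2 mo → qualifies.
Option C: score 818 ≥ 680; DTI 35% ≤ 43% → qualifies.
Qualifying: Option A, Option B, Option C. Lowest rate is 4.21% → Option B.

Option B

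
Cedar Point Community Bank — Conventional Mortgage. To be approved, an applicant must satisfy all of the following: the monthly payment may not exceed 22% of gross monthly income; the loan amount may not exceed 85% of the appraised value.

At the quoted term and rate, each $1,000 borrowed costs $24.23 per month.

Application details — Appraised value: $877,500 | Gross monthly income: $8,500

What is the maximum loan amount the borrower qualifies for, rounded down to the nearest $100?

Payment cap: 22% × $8,500 = $1,870/month.
At $24.23 per $1,000, that supports 1,870/24.23 × 1,000 ≈ $77,177 → $77,100.
LTV cap: 85% × $877,500 = $745,875 → $745,800.
Binding constraint: payment-to-income.

$77,100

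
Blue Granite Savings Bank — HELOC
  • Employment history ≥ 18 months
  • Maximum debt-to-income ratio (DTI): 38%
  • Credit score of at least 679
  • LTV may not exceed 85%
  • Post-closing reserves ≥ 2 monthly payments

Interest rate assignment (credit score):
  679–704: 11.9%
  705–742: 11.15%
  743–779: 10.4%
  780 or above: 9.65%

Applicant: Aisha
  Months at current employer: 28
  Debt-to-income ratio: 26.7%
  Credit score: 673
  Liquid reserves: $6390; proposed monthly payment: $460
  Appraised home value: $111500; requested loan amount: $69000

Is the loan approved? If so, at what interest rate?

Credit score 673 < 679 (below minimum)
Employment 28 ≥ 18 months
Reserves = 6,390/460 = 13.9 months ≥ 2
Loan-to-value = 69,000/111,500 = 61.9% — pass (85% max)
DTI 26.7% is within the 38% limit
Not all requirements met → denied.

Denied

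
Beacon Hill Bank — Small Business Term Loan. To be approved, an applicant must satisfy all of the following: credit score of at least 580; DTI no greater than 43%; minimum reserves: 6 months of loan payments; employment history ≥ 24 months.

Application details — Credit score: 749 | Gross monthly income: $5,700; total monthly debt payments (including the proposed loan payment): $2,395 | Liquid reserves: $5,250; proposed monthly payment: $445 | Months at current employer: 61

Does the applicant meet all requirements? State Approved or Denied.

Credit score 749 ≥ 580 (meets)
Debt-to-income = 2,395/5,700 = 42% — meets 43% limit
Reserves: 5,250 ÷ 445 = 11.8 months (meets 6-month minimum)
Employment 61 ≥ 24 months
All criteria satisfied.

Approved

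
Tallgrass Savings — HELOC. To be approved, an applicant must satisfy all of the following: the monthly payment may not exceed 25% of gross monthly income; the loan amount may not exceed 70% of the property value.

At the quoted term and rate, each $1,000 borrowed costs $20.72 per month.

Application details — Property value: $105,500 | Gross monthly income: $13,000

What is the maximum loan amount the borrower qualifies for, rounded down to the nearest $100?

$73,800

Payment cap: 25% × $13,000 = $3,250/month.
At $20.72 per $1,000, that supports 3,250/20.72 × 1,000 ≈ $156,853 → $156,800.
LTV cap: 70% × $105,500 = $73,850 → $73,800.
Binding constraint: loan-to-value.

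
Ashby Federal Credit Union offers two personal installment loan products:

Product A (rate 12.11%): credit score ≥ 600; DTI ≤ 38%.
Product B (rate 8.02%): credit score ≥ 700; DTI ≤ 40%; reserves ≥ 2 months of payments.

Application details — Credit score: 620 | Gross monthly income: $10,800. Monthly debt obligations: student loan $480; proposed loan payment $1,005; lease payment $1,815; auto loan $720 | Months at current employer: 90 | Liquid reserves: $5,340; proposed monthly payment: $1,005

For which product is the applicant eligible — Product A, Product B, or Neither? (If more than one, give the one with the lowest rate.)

Product A

Total debts = (480 + 1,005 + 1,815 + 720) = 4,020; DTI = 4,020/10,800 = 37.2%.
Reserves = 5,340/1,005 = 5.3 months.
Product A: score 620 ≥ 600; DTI 37.2% ≤ 38% → qualifies.
Product B: score 620 < 700; DTI 37.2% ≤ 40%; reserves 5.3 ≥ 2 mo → does not qualify.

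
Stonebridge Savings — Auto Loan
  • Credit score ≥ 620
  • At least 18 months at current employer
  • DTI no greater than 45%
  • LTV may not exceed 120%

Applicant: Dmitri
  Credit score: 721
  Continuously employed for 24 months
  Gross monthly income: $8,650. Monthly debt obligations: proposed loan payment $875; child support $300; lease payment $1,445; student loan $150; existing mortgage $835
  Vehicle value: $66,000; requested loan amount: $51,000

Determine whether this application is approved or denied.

Approved

Credit score 721 ≥ 620 (meets)
Employment 24 ≥ 18 months
Total monthly debts = (875 + 300 + 1,445 + 150 + 835) = 3,605. DTI = 3,605/8,650 = 41.7% ≤ 45%
LTV: 51,000 ÷ 66,000 = 77.3%, within 120% cap
All criteria satisfied.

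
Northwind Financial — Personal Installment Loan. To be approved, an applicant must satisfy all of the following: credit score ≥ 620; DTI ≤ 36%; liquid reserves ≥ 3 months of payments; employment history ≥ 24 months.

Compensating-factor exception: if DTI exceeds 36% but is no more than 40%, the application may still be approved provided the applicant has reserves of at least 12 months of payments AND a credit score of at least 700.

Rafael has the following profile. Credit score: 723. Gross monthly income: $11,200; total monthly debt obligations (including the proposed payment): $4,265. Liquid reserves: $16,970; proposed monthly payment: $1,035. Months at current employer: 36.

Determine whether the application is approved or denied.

Approved

Credit score 723 ≥ 620 (meets base)
DTI: 4,265 ÷ 11,200 = 38.1%, over the 36% base limit.
Reserves = 16,970/1,035 = 16.4 months ≥ 3
Employment 36 ≥ 24 months
38.1% falls in the override range (36%–40%), so the compensating-factor test applies.
Override check — reserves: 16.4 mo (ok); score: 723 (ok).
Both override conditions satisfied; DTI exception granted.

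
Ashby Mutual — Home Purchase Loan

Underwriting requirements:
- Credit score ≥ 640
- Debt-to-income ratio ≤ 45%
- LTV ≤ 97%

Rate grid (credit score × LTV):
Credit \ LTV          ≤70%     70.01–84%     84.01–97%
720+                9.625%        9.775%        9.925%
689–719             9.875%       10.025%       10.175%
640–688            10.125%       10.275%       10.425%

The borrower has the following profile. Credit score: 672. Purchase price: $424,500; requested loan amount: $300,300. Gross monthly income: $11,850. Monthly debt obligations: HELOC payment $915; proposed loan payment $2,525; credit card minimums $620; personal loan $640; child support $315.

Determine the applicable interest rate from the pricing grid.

10.275%

Credit score 672 ≥ 640; Total monthly debts = (915 + 2,525 + 620 + 640 + 315) = 5,015. Debt-to-income = 5,015/11,850 = 42.3% — meets 45% limit
LTV = 300,300/424,500 = 70.7% ≤ 97%
Score 672 is in the 640–688 band; LTV 70.7% is in the 70.01–84% band → 10.275%.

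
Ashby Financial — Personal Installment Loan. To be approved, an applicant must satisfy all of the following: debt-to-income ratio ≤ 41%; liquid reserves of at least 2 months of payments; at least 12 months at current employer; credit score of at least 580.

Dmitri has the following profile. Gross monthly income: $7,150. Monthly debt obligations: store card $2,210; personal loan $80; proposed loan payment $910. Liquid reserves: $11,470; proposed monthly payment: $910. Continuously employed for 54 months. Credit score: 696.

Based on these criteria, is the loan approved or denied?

Denied

Total monthly debts = (2,210 + 80 + 910) = 3,200. DTI = 3,200/7,150 = 44.8% > 41%
Liquid reserves cover 11,470/910 = 12.6 months — ≥ 2 required
Employment 54 ≥ 12 months
Credit score 696 ≥ 580 (meets)
Fails on DTI.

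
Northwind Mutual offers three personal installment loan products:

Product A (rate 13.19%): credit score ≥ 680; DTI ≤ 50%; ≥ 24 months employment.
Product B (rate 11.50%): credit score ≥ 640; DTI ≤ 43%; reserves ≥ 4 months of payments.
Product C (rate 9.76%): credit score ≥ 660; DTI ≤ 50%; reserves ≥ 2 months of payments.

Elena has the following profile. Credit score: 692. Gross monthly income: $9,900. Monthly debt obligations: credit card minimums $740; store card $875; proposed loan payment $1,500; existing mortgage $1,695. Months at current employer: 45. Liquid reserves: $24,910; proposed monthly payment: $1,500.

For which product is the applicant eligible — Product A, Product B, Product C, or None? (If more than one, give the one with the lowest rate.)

Product C

Total debts = (740 + 875 + 1,500 + 1,695) = 4,810; DTI = 4,810/9,900 = 48.6%.
Reserves = 24,910/1,500 = 16.6 months.
Product A: score 692 ≥ 680; DTI 48.6% ≤ 50%; employment 45 ≥ 24 mo → qualifies.
Product B: score 692 ≥ 640; DTI 48.6% > 43%; reserves 16.6 ≥ 4 mo → does not qualify.
Product C: score 692 ≥ 660; DTI 48.6% ≤ 50%; reserves 16.6 ≥ 2 mo → qualifies.
Qualifying: Product A, Product C. Lowest rate is 9.76% → Product C.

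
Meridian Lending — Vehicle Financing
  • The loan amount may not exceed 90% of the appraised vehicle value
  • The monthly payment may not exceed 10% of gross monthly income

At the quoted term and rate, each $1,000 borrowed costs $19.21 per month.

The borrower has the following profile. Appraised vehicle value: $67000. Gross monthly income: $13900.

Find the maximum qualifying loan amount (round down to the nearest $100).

$60,300

Payment cap: 10% × $13,900 = $1,390/month.
At $19.21 per $1,000, that supports 1,390/19.21 × 1,000 ≈ $72,358 → $72,300.
LTV cap: 90% × $67,000 = $60,300 → $60,300.
Binding constraint: loan-to-value.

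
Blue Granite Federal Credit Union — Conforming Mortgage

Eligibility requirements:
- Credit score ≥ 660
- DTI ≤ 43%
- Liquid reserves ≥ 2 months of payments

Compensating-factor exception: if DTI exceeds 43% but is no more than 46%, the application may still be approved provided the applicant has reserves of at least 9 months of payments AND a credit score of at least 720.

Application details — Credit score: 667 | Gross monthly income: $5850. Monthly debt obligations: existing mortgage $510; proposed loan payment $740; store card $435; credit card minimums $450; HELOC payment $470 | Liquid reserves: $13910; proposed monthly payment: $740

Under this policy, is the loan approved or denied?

Credit score 667 ≥ 660 (meets base)
Total debts = (510 + 740 + 435 + 450 + 470) = 2,605. DTI = 2,605/5,850 = 44.5% > 43% — standard DTI limit exceeded.
Reserves = 13,910/740 = 18.8 months ≥ 2
DTI 44.5% is within the 43%–46% exception band; checking compensating factors.
Reserves 18.8 ≥ 9 months; credit score 667 < 720.
Compensating-factor requirement not fully met.

Denied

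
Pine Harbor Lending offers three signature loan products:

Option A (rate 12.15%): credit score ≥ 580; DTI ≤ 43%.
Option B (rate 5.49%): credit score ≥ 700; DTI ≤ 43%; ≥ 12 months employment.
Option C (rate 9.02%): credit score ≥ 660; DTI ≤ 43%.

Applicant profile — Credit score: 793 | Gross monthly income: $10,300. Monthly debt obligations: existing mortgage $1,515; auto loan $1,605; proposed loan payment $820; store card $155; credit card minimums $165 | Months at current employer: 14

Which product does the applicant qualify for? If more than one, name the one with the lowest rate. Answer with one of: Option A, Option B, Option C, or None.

Total debts = (1,515 + 1,605 + 820 + 155 + 165) = 4,260; DTI = 4,260/10,300 = 41.4%.
Option A: score 793 ≥ 580; DTI 41.4% ≤ 43% → qualifies.
Option B: score 793 ≥ 700; DTI 41.4% ≤ 43%; employment 14 ≥ 12 mo → qualifies.
Option C: score 793 ≥ 660; DTI 41.4% ≤ 43% → qualifies.
Qualifying: Option A, Option B, Option C. Lowest rate is 5.49% → Option B.

Option B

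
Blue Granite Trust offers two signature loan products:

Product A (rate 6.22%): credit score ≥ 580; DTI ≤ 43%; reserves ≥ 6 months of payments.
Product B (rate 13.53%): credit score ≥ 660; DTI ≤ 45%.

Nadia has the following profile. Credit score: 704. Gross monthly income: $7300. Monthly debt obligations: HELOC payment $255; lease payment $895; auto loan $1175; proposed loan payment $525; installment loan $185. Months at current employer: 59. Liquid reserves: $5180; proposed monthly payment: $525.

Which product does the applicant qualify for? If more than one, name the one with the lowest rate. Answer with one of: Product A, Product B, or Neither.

Total debts = (255 + 895 + 1,175 + 525 + 185) = 3,035; DTI = 3,035/7,300 = 41.6%.
Reserves = 5,180/525 = 9.9 months.
Product A: score 704 ≥ 580; DTI 41.6% ≤ 43%; reserves 9.9 ≥ 6 mo → qualifies.
Product B: score 704 ≥ 660; DTI 41.6% ≤ 45% → qualifies.
Qualifying: Product A, Product B. Lowest rate is 6.22% → Product A.

Product A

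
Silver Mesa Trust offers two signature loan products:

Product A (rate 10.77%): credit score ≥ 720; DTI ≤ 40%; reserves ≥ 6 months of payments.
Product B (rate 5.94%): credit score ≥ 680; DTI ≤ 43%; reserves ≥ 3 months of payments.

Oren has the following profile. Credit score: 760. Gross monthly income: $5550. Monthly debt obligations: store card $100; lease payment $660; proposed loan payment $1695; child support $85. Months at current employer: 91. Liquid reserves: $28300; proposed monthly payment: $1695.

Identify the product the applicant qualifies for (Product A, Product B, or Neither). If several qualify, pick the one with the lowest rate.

Neither

Total debts = (100 + 660 + 1,695 + 85) = 2,540; DTI = 2,540/5,550 = 45.8%.
Reserves = 28,300/1,695 = 16.7 months.
Product A: score 760 ≥ 720; DTI 45.8% > 40%; reserves 16.7 ≥ 6 mo → does not qualify.
Product B: score 760 ≥ 680; DTI 45.8% > 43%; reserves 16.7 ≥ 3 mo → does not qualify.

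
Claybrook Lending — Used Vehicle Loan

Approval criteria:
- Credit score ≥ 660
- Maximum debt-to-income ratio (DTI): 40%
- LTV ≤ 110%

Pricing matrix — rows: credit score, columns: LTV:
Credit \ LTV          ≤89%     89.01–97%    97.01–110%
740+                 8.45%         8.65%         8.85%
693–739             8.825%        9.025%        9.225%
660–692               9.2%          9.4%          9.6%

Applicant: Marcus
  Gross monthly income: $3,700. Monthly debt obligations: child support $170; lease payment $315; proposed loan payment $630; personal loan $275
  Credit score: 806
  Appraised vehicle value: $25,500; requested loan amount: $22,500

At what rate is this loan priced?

8.45%

Credit score 806 ≥ 660; Total monthly debts = (170 + 315 + 630 + 275) = 1,390. DTI: 1,390 ÷ 3,700 = 37.6%, within the 40% cap
LTV = 22,500/25,500 = 88.2% ≤ 110%
Credit 806 → row 740+; LTV 88.2% → column ≤89%. Grid cell → 8.45%.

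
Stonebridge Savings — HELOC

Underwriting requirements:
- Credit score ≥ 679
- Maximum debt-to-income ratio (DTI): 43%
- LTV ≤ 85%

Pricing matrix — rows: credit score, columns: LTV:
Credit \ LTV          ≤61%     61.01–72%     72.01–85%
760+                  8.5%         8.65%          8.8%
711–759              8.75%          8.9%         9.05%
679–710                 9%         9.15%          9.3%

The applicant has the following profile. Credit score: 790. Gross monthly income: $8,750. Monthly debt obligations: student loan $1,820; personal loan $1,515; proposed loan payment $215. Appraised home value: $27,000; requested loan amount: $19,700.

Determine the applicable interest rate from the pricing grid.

Credit score 790 ≥ 679; Total monthly debts = (1,820 + 1,515 + 215) = 3,550. Debt-to-income = 3,550/8,750 = 40.6% — meets 43% limit
Loan-to-value = 19,700/27,000 = 73% — pass (85% max)
Row: 790 falls in 760+. Column: 73% falls in 72.01–85%. Rate = 8.8%.

8.8%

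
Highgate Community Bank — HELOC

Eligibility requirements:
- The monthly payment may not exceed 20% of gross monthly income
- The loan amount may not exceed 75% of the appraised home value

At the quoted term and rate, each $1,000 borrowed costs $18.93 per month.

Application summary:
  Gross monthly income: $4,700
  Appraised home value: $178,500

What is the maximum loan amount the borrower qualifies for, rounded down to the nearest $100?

Payment cap: 20% × $4,700 = $940/month.
At $18.93 per $1,000, that supports 940/18.93 × 1,000 ≈ $49,656 → $49,600.
LTV cap: 75% × $178,500 = $133,875 → $133,800.
Binding constraint: payment-to-income.

$49,600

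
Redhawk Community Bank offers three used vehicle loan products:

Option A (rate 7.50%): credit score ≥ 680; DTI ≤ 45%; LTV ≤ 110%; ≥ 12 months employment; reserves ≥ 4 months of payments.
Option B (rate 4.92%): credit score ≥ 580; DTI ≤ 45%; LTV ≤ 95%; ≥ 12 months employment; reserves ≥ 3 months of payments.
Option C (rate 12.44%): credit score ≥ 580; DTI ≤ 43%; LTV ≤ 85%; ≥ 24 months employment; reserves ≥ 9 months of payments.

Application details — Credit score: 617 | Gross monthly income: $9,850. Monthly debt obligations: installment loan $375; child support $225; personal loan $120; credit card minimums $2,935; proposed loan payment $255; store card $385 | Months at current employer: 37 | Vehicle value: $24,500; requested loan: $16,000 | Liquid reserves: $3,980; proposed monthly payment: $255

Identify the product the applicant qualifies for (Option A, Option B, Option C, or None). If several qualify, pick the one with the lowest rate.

Option B

Total debts = (375 + 225 + 120 + 2,935 + 255 + 385) = 4,295; DTI = 4,295/9,850 = 43.6%.
LTV = 16,000/24,500 = 65.3%.
Reserves = 3,980/255 = 15.6 months.
Option A: score 617 < 680; DTI 43.6% ≤ 45%; LTV 65.3% ≤ 110%; employment 37 ≥ 12 mo; reserves 15.6 ≥ 4 mo → does not qualify.
Option B: score 617 ≥ 580; DTI 43.6% ≤ 45%; LTV 65.3% ≤ 95%; employment 37 ≥ 12 mo; reserves 15.6 ≥ 3 mo → qualifies.
Option C: score 617 ≥ 580; DTI 43.6% > 43%; LTV 65.3% ≤ 85%; employment 37 ≥ 24 mo; reserves 15.6 ≥ 9 mo → does not qualify.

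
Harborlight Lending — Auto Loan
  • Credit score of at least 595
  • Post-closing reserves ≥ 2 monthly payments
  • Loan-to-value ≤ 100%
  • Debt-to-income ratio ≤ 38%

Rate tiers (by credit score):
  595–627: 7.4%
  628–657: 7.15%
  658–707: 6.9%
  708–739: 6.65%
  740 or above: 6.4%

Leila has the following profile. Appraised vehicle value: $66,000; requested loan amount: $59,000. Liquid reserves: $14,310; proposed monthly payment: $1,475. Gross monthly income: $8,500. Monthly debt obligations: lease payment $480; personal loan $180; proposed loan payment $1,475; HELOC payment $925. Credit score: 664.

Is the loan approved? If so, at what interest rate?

Approved at 6.9%

Credit score 664 ≥ 595 (meets minimum)
Loan-to-value = 59,000/66,000 = 89.4% — pass (100% max)
Total monthly debts = (480 + 180 + 1,475 + 925) = 3,060. DTI: 3,060 ÷ 8,500 = 36%, within the 38% cap
Liquid reserves cover 14,310/1,475 = 9.7 months — ≥ 2 required
All requirements met. Score 664 falls in the 658–707 tier → 6.9%.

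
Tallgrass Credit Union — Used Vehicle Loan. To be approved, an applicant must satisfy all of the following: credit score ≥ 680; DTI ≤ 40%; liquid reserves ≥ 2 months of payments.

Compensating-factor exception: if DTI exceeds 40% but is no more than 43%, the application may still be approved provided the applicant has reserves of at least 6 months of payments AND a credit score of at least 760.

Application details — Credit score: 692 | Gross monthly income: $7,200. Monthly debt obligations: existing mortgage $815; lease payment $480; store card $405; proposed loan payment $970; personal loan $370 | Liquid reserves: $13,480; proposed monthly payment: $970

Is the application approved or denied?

Credit score 692 ≥ 680 (meets base)
Total debts = (815 + 480 + 405 + 970 + 370) = 3,040. DTI = 3,040/7,200 = 42.2% > 40% — standard DTI limit exceeded.
Liquid reserves cover 13,480/970 = 13.9 months — ≥ 2 required
42.2% falls in the override range (40%–43%), so the compensating-factor test applies.
Override check — reserves: 13.9 mo (ok); score: 692 (below 760).
Compensating-factor requirement not fully met.

Denied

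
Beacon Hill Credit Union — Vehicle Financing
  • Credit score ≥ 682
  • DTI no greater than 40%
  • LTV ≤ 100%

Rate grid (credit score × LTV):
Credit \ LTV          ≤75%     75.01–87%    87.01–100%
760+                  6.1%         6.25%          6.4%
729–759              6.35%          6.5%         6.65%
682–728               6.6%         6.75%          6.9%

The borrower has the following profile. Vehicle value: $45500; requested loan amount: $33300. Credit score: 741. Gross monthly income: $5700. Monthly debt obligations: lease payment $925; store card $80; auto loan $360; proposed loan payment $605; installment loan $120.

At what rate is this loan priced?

Credit score 741 ≥ 682; Total monthly debts = (925 + 80 + 360 + 605 + 120) = 2,090. Debt-to-income = 2,090/5,700 = 36.7% — meets 40% limit
Loan-to-value = 33,300/45,500 = 73.2% — pass (100% max)
Score 741 is in the 729–759 band; LTV 73.2% is in the ≤75% band → 6.35%.

6.35%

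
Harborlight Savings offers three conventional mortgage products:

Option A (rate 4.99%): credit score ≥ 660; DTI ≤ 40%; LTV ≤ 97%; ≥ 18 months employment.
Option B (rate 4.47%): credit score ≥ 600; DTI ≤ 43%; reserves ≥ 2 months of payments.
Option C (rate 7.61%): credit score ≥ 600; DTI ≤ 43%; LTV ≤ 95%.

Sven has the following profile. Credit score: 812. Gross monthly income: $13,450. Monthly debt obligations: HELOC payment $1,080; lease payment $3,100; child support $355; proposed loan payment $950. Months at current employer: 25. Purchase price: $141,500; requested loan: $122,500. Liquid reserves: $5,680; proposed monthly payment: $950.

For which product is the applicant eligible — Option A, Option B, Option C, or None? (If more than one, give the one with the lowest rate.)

Option B

Total debts = (1,080 + 3,100 + 355 + 950) = 5,485; DTI = 5,485/13,450 = 40.8%.
LTV = 122,500/141,500 = 86.6%.
Reserves = 5,680/950 = 6.0 months.
Option A: score 812 ≥ 660; DTI 40.8% > 40%; LTV 86.6% ≤ 97%; employment 25 ≥ 18 mo → does not qualify.
Option B: score 812 ≥ 600; DTI 40.8% ≤ 43%; reserves 6.0 ≥ 2 mo → qualifies.
Option C: score 812 ≥ 600; DTI 40.8% ≤ 43%; LTV 86.6% ≤ 95% → qualifies.
Qualifying: Option B, Option C. Lowest rate is 4.47% → Option B.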